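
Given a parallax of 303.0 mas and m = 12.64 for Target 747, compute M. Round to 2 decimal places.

d = 1/p = 1/0.3030″ = 3.3003 pc.
m − M = 5 log₁₀(3.3003) − 5 = 2.5928 − 5 = -2.4072.
M = m − (m − M) = 12.64 − (-2.4072) = 15.05.

M = 15.05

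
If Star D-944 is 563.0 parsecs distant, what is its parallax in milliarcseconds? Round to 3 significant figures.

1.78 mas

p = 1/d = 1/563 = 0.0017762 arcsec.
= 0.0017762 × 1000 = 1.7762 mas.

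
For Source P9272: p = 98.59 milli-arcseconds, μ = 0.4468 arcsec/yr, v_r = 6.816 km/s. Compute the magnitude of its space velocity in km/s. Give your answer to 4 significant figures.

d = 1/p = 1/0.09859″ = 10.143 pc.
v_t = 4.740 μ d = 4.740 × 0.4468 × 10.143 = 21.481 km/s.
v = √(v_r² + v_t²) = √(6.816² + 21.481²) = √507.891 = 22.536 km/s.

22.54 km/s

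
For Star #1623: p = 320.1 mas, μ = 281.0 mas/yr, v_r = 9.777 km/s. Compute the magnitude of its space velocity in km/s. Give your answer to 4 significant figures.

d = 1/p = 1/0.3201″ = 3.124 pc.
μ = 281.0 mas/yr = 0.2810 ″/yr.
v_t = 4.740 μ d = 4.740 × 0.2810 × 3.124 = 4.161 km/s.
v = √(v_r² + v_t²) = √(9.777² + 4.161²) = √112.904 = 10.626 km/s.

10.63 km/s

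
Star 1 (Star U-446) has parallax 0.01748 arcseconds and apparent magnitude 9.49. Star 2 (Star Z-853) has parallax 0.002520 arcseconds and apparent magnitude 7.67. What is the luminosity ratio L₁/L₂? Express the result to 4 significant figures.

L₁/L₂ = 0.003888

d₁ = 1/p₁ = 1/0.01748″ = 57.208 pc; d₂ = 1/p₂ = 1/0.002520″ = 396.83 pc.
M₁ = m₁ − 5 log₁₀ d₁ + 5 = 9.49 − 8.7873 + 5 = 5.7027.
M₂ = 7.67 − 12.9930 + 5 = -0.3230.
L₁/L₂ = 10^(0.4(M₂ − M₁)) = 10^(0.4 × (-6.0257)) = 10^(-2.41028) = 0.0038879.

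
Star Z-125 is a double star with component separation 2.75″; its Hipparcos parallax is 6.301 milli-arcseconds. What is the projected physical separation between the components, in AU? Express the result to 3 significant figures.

436 AU

d = 1/p = 1/0.006301″ = 158.7 pc.
At distance d (pc), an angle of θ arcsec spans θ·d AU: s = 2.75 × 158.7 = 436.43 AU.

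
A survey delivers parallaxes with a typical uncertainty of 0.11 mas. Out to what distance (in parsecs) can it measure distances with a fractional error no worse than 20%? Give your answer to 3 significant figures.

1820 pc

σ_d/d = σ_p/p, so the condition is σ_p/p ≤ 0.20, i.e. p ≥ σ_p/0.20.
p_min = 0.11/0.20 = 0.55 mas = 0.00055 arcsec.
d_max = 1/p_min = 1/0.00055 = 1818.2 pc.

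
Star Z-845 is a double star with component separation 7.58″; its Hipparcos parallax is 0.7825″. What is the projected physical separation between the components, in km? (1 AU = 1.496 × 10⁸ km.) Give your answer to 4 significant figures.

1.449 × 10^9 km

d = 1/p = 1/0.7825″ = 1.278 pc.
At distance d (pc), an angle of θ arcsec spans θ·d AU: s = 7.58 × 1.278 = 9.6872 AU.
= 9.6872 × 1.496 × 10⁸ km = 1.4492 × 10^9 km.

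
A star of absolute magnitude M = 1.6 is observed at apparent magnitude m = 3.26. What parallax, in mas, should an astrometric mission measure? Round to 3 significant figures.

m − M = 3.26 − 1.6 = 1.66.
d = 10^((m−M)/5 + 1) = 10^1.332 = 21.478 pc.
p = 1/d = 1/21.478 = 0.046559 arcsec = 46.559 mas.

46.6 mas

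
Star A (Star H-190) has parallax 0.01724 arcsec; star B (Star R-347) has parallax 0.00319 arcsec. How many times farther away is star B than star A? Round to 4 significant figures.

Since d = 1/p, d_B/d_A = p_A/p_B.
= 0.01724 / 0.00319 = 5.4044.

5.404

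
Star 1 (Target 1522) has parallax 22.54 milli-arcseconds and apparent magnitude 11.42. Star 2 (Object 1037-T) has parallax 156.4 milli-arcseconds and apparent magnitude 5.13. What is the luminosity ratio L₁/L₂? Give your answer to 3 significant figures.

d₁ = 1/p₁ = 1/0.02254″ = 44.366 pc; d₂ = 1/p₂ = 1/0.1564″ = 6.3939 pc.
M₁ = m₁ − 5 log₁₀ d₁ + 5 = 11.42 − 8.2353 + 5 = 8.1847.
M₂ = 5.13 − 4.0288 + 5 = 6.1012.
L₁/L₂ = 10^(0.4(M₂ − M₁)) = 10^(0.4 × (-2.0835)) = 10^(-0.83340) = 0.14676.

L₁/L₂ = 0.147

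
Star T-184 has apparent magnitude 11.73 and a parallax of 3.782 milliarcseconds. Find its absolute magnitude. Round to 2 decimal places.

d = 1/p = 1/0.003782″ = 264.41 pc.
m − M = 5 log₁₀(264.41) − 5 = 12.1114 − 5 = 7.1114.
M = m − (m − M) = 11.73 − 7.1114 = 4.62.

M = 4.62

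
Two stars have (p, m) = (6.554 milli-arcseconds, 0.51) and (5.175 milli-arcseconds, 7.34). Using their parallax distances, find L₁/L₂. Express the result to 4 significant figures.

L₁/L₂ = 336.4

d₁ = 1/p₁ = 1/0.006554″ = 152.58 pc; d₂ = 1/p₂ = 1/0.005175″ = 193.24 pc.
M₁ = m₁ − 5 log₁₀ d₁ + 5 = 0.51 − 10.9175 + 5 = -5.4075.
M₂ = 7.34 − 11.4305 + 5 = 0.9095.
L₁/L₂ = 10^(0.4(M₂ − M₁)) = 10^(0.4 × 6.3170) = 10^2.52680 = 336.36.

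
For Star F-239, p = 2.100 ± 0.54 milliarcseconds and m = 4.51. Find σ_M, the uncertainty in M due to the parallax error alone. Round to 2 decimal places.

M = m − 5 log₁₀ d + 5 = m + 5 log₁₀ p + 5, so ∂M/∂p = 5/(p ln 10).
σ_M = (5/ln 10) · (σ_p/p) = 2.1715 × 0.54/2.100 = 2.1715 × 0.25714 = 0.55838.

σ_M = 0.56 mag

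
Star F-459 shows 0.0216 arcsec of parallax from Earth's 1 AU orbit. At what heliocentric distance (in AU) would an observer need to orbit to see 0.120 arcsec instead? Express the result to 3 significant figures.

5.56 AU

Parallax scales linearly with baseline: p ∝ B, so B = p_target / p_Earth × 1 AU.
B = 0.120 / 0.0216 = 5.5556 AU.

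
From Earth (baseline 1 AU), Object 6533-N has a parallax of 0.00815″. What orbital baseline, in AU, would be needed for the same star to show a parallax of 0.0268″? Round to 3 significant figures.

3.29 AU

Parallax scales linearly with baseline: p ∝ B, so B = p_target / p_Earth × 1 AU.
B = 0.0268 / 0.00815 = 3.2883 AU.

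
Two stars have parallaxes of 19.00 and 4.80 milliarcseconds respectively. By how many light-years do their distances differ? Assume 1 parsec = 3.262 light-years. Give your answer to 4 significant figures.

d_A = 1/0.01900″ = 52.632 pc; d_B = 1/0.004800″ = 208.33 pc.
|d_B − d_A| = |208.33 − 52.632| = 155.7 pc = 155.7 × 3.262 ly = 507.89 ly.

507.9 ly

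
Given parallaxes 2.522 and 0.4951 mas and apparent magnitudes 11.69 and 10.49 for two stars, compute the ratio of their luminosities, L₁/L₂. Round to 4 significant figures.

d₁ = 1/p₁ = 1/0.002522″ = 396.51 pc; d₂ = 1/p₂ = 1/0.0004951″ = 2019.8 pc.
M₁ = m₁ − 5 log₁₀ d₁ + 5 = 11.69 − 12.9913 + 5 = 3.6987.
M₂ = 10.49 − 16.5265 + 5 = -1.0365.
L₁/L₂ = 10^(0.4(M₂ − M₁)) = 10^(0.4 × (-4.7352)) = 10^(-1.89408) = 0.012762.

L₁/L₂ = 0.01276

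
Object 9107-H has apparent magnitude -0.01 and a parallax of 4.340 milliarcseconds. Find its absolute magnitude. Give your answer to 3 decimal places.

d = 1/p = 1/0.004340″ = 230.41 pc.
m − M = 5 log₁₀(230.41) − 5 = 11.8125 − 5 = 6.8125.
M = m − (m − M) = -0.01 − 6.8125 = -6.823.

M = -6.823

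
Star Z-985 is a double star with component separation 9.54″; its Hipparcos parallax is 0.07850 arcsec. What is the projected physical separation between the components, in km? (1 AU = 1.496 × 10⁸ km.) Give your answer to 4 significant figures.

d = 1/p = 1/0.07850″ = 12.739 pc.
At distance d (pc), an angle of θ arcsec spans θ·d AU: s = 9.54 × 12.739 = 121.53 AU.
= 121.53 × 1.496 × 10⁸ km = 1.8181 × 10^10 km.

1.818 × 10^10 km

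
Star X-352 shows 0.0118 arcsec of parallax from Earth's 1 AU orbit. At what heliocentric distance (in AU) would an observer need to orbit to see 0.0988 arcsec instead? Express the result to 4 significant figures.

Parallax scales linearly with baseline: p ∝ B, so B = p_target / p_Earth × 1 AU.
B = 0.0988 / 0.0118 = 8.3729 AU.

8.373 AU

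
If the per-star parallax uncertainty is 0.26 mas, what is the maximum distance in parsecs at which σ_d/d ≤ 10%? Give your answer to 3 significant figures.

σ_d/d = σ_p/p, so the condition is σ_p/p ≤ 0.10, i.e. p ≥ σ_p/0.10.
p_min = 0.26/0.10 = 2.6 mas = 0.0026 arcsec.
d_max = 1/p_min = 1/0.0026 = 384.62 pc.

385 pc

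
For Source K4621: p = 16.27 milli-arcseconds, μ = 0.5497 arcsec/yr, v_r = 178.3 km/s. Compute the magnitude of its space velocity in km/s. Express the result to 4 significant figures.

d = 1/p = 1/0.01627″ = 61.463 pc.
v_t = 4.740 μ d = 4.740 × 0.5497 × 61.463 = 160.15 km/s.
v = √(v_r² + v_t²) = √(178.3² + 160.15²) = √57438.9 = 239.66 km/s.

239.7 km/s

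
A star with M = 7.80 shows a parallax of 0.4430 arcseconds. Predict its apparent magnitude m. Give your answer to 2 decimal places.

d = 1/p = 1/0.4430″ = 2.2573 pc.
m − M = 5 log₁₀ d − 5 = 5 log₁₀(2.2573) − 5 = 1.7679 − 5 = -3.2321.
m = M + (m − M) = 7.80 + (-3.2321) = 4.57.

m = 4.57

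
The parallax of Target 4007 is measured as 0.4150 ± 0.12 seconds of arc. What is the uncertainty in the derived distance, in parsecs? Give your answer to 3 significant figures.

0.697 pc

d = 1/p, so σ_d = σ_p / p².
σ_d = 0.120 / (0.4150)² = 0.120 / 0.17223 = 0.69674 pc.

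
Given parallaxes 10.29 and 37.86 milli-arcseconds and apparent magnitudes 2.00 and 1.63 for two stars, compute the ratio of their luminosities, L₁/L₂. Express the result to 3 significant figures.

L₁/L₂ = 9.63

d₁ = 1/p₁ = 1/0.01029″ = 97.182 pc; d₂ = 1/p₂ = 1/0.03786″ = 26.413 pc.
M₁ = m₁ − 5 log₁₀ d₁ + 5 = 2.00 − 9.9379 + 5 = -2.9379.
M₂ = 1.63 − 7.1091 + 5 = -0.4791.
L₁/L₂ = 10^(0.4(M₂ − M₁)) = 10^(0.4 × 2.4588) = 10^0.98352 = 9.6276.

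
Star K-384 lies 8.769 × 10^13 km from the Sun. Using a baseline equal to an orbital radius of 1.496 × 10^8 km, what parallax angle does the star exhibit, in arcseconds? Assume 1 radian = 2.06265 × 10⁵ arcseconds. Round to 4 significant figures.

θ ≈ B/d = (1.496 × 10^8) / (8.769 × 10^13) = 1.7060 × 10^-6 rad.
In arcseconds: 1.7060 × 10^-6 × 206265 = 0.35189″.

0.3519 arcsec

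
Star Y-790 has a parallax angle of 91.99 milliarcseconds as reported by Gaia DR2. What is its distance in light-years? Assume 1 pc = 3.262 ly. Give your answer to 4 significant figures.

35.46 light years

p = 91.99 milliarcseconds = 0.09199 arcsec.
d = 1/p = 1/0.09199 = 10.871 pc.
In light-years: 10.871 × 3.262 = 35.461 ly.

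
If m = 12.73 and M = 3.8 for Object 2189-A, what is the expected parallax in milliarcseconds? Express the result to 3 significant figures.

1.64 mas

m − M = 12.73 − 3.8 = 8.93.
d = 10^((m−M)/5 + 1) = 10^2.786 = 610.94 pc.
p = 1/d = 1/610.94 = 0.0016368 arcsec = 1.6368 mas.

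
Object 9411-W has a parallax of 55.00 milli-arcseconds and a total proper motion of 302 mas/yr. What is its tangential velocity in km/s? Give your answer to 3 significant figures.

26.0 km/s

d = 1/p = 1/0.05500″ = 18.182 pc.
μ = 302 mas/yr = 0.302 ″/yr.
v_t = 4.74 × μ × d = 4.74 × 0.302 × 18.182 = 26.027 km/s.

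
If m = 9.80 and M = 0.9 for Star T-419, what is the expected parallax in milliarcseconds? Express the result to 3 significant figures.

m − M = 9.80 − 0.9 = 8.90.
d = 10^((m−M)/5 + 1) = 10^2.780 = 602.56 pc.
p = 1/d = 1/602.56 = 0.0016596 arcsec = 1.6596 mas.

1.66 mas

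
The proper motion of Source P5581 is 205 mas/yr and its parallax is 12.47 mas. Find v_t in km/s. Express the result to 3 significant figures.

d = 1/p = 1/0.01247″ = 80.192 pc.
μ = 205 mas/yr = 0.205 ″/yr.
v_t = 4.74 × μ × d = 4.74 × 0.205 × 80.192 = 77.923 km/s.

77.9 km/s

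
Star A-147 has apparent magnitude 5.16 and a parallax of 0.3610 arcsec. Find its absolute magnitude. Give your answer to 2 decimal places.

d = 1/p = 1/0.3610″ = 2.7701 pc.
m − M = 5 log₁₀(2.7701) − 5 = 2.2125 − 5 = -2.7875.
M = m − (m − M) = 5.16 − (-2.7875) = 7.95.

M = 7.95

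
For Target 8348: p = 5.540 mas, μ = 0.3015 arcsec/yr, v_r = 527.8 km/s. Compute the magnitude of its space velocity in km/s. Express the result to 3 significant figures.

587 km/s

d = 1/p = 1/0.005540″ = 180.51 pc.
v_t = 4.740 μ d = 4.740 × 0.3015 × 180.51 = 257.97 km/s.
v = √(v_r² + v_t²) = √(527.8² + 257.97²) = √345121 = 587.47 km/s.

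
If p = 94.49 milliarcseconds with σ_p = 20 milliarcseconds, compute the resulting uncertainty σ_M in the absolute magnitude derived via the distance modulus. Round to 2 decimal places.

σ_M = 0.46 mag

M = m − 5 log₁₀ d + 5 = m + 5 log₁₀ p + 5, so ∂M/∂p = 5/(p ln 10).
σ_M = (5/ln 10) · (σ_p/p) = 2.1715 × 20/94.49 = 2.1715 × 0.21166 = 0.45962.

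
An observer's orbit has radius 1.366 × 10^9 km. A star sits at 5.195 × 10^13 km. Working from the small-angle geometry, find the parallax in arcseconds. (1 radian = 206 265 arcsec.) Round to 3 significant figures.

5.42 arcsec

θ ≈ B/d = (1.366 × 10^9) / (5.195 × 10^13) = 2.6295 × 10^-5 rad.
In arcseconds: 2.6295 × 10^-5 × 206265 = 5.4237″.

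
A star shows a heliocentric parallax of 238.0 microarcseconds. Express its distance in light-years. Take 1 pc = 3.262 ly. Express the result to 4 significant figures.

13710 light years

p = 238.0 microarcseconds = 0.0002380 arcsec.
d = 1/p = 1/0.0002380 = 4201.7 pc.
In light-years: 4201.7 × 3.262 = 13706 ly.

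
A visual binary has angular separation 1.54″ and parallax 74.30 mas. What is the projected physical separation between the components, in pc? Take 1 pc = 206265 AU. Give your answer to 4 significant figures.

0.0001005 pc

d = 1/p = 1/0.07430″ = 13.459 pc.
At distance d (pc), an angle of θ arcsec spans θ·d AU: s = 1.54 × 13.459 = 20.727 AU.
= 20.727 / 206265 = 0.00010049 pc.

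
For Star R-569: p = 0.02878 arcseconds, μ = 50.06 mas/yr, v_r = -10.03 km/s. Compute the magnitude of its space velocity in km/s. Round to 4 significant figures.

12.98 km/s

d = 1/p = 1/0.02878″ = 34.746 pc.
μ = 50.06 mas/yr = 0.05006 ″/yr.
v_t = 4.740 μ d = 4.740 × 0.05006 × 34.746 = 8.2447 km/s.
v = √(v_r² + v_t²) = √((-10.03)² + 8.2447²) = √168.576 = 12.984 km/s.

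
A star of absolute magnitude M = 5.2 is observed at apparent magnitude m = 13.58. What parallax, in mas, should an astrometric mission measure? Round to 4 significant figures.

2.109 mas

m − M = 13.58 − 5.2 = 8.38.
d = 10^((m−M)/5 + 1) = 10^2.676 = 474.24 pc.
p = 1/d = 1/474.24 = 0.0021086 arcsec = 2.1086 mas.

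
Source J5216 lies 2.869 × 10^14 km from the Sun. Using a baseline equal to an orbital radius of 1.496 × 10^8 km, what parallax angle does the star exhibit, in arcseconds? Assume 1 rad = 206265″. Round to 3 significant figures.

θ ≈ B/d = (1.496 × 10^8) / (2.869 × 10^14) = 5.2144 × 10^-7 rad.
In arcseconds: 5.2144 × 10^-7 × 206265 = 0.10755″.

0.108 arcsec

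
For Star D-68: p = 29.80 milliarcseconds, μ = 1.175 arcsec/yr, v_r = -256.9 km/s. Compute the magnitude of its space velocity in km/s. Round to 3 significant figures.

d = 1/p = 1/0.02980″ = 33.557 pc.
v_t = 4.740 μ d = 4.740 × 1.175 × 33.557 = 186.9 km/s.
v = √(v_r² + v_t²) = √((-256.9)² + 186.9²) = √100929 = 317.69 km/s.

318 km/s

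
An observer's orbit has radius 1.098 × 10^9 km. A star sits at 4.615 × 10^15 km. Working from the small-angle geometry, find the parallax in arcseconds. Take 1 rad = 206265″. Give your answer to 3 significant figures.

θ ≈ B/d = (1.098 × 10^9) / (4.615 × 10^15) = 2.3792 × 10^-7 rad.
In arcseconds: 2.3792 × 10^-7 × 206265 = 0.049075″.

0.0491 arcsec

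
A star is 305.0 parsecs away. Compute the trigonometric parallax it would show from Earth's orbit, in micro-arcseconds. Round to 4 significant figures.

3279 μas

p = 1/d = 1/305 = 0.0032787 arcsec.
= 0.0032787 × 10⁶ = 3278.7 μas.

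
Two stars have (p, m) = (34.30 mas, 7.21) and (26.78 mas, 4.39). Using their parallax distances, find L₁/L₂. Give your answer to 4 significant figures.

L₁/L₂ = 0.04540

d₁ = 1/p₁ = 1/0.03430″ = 29.155 pc; d₂ = 1/p₂ = 1/0.02678″ = 37.341 pc.
M₁ = m₁ − 5 log₁₀ d₁ + 5 = 7.21 − 7.3236 + 5 = 4.8864.
M₂ = 4.39 − 7.8609 + 5 = 1.5291.
L₁/L₂ = 10^(0.4(M₂ − M₁)) = 10^(0.4 × (-3.3573)) = 10^(-1.34292) = 0.045403.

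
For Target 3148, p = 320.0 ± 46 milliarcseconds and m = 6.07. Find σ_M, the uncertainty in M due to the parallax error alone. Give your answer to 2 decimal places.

M = m − 5 log₁₀ d + 5 = m + 5 log₁₀ p + 5, so ∂M/∂p = 5/(p ln 10).
σ_M = (5/ln 10) · (σ_p/p) = 2.1715 × 46/320.0 = 2.1715 × 0.14375 = 0.31215.

σ_M = 0.31 mag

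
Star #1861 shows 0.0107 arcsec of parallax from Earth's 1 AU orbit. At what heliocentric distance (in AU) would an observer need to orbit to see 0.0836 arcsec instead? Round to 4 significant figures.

7.813 AU

Parallax scales linearly with baseline: p ∝ B, so B = p_target / p_Earth × 1 AU.
B = 0.0836 / 0.0107 = 7.8131 AU.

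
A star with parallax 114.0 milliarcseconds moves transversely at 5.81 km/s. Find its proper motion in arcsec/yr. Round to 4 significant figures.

d = 1/p = 1/0.1140″ = 8.7719 pc.
μ = v_t / (4.74 d) = 5.81 / (4.74 × 8.7719) = 5.81 / 41.579 = 0.13973 ″/yr.

0.1397 arcsec/yr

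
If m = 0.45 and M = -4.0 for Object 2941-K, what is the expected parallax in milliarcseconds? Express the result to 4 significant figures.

m − M = 0.45 − (-4.0) = 4.45.
d = 10^((m−M)/5 + 1) = 10^1.890 = 77.625 pc.
p = 1/d = 1/77.625 = 0.012882 arcsec = 12.882 mas.

12.88 mas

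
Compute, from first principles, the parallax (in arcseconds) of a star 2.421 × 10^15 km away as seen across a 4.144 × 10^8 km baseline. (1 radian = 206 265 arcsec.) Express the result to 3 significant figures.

0.0353 arcsec

θ ≈ B/d = (4.144 × 10^8) / (2.421 × 10^15) = 1.7117 × 10^-7 rad.
In arcseconds: 1.7117 × 10^-7 × 206265 = 0.035306″.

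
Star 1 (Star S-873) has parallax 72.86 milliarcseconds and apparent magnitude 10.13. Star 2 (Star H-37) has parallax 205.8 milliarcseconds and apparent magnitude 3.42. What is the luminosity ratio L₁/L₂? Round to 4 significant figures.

d₁ = 1/p₁ = 1/0.07286″ = 13.725 pc; d₂ = 1/p₂ = 1/0.2058″ = 4.8591 pc.
M₁ = m₁ − 5 log₁₀ d₁ + 5 = 10.13 − 5.6876 + 5 = 9.4424.
M₂ = 3.42 − 3.4328 + 5 = 4.9872.
L₁/L₂ = 10^(0.4(M₂ − M₁)) = 10^(0.4 × (-4.4552)) = 10^(-1.78208) = 0.016517.

L₁/L₂ = 0.01652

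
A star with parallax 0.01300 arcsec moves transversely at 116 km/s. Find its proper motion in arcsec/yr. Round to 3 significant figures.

0.318 arcsec/yr

d = 1/p = 1/0.01300″ = 76.923 pc.
μ = v_t / (4.74 d) = 116 / (4.74 × 76.923) = 116 / 364.62 = 0.31814 ″/yr.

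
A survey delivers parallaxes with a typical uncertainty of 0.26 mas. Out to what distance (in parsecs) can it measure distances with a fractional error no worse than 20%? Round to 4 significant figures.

769.2 pc

σ_d/d = σ_p/p, so the condition is σ_p/p ≤ 0.20, i.e. p ≥ σ_p/0.20.
p_min = 0.26/0.20 = 1.3 mas = 0.0013 arcsec.
d_max = 1/p_min = 1/0.0013 = 769.23 pc.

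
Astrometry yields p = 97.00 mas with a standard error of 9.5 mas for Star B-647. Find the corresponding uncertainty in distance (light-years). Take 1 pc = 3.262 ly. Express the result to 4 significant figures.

3.294 ly

d = 1/p, so σ_d = σ_p / p².
σ_d = 0.00950 / (0.09700)² = 0.00950 / 0.009409 = 1.0097 pc = 1.0097 × 3.262 ly = 3.2936 ly.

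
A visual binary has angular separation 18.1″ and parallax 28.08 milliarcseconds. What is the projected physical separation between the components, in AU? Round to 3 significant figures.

d = 1/p = 1/0.02808″ = 35.613 pc.
At distance d (pc), an angle of θ arcsec spans θ·d AU: s = 18.1 × 35.613 = 644.6 AU.

645 AU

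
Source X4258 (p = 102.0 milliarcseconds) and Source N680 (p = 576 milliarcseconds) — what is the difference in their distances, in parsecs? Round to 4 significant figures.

d_A = 1/0.1020″ = 9.8039 pc; d_B = 1/0.5760″ = 1.7361 pc.
|d_B − d_A| = |1.7361 − 9.8039| = 8.0678 pc.

8.068 pc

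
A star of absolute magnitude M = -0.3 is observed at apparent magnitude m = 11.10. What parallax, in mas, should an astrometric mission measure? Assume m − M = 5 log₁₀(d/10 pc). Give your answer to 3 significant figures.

m − M = 11.10 − (-0.3) = 11.40.
d = 10^((m−M)/5 + 1) = 10^3.280 = 1905.5 pc.
p = 1/d = 1/1905.5 = 0.0005248 arcsec = 0.5248 mas.

0.525 mas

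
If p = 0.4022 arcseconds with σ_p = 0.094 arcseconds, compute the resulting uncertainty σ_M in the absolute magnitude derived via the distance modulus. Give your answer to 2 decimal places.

M = m − 5 log₁₀ d + 5 = m + 5 log₁₀ p + 5, so ∂M/∂p = 5/(p ln 10).
σ_M = (5/ln 10) · (σ_p/p) = 2.1715 × 0.094/0.4022 = 2.1715 × 0.23371 = 0.5075.

σ_M = 0.51 mag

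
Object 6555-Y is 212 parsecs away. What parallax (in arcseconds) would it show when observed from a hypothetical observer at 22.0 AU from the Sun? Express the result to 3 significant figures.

0.104 arcsec

p (arcsec) = B (AU) / d (pc).
p = 22.0 / 212 = 0.10377 arcsec.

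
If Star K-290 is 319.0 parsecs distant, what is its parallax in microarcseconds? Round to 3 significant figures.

p = 1/d = 1/319 = 0.0031348 arcsec.
= 0.0031348 × 10⁶ = 3134.8 μas.

3130 μas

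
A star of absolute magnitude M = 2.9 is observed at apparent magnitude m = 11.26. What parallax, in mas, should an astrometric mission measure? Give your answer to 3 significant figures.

2.13 mas

m − M = 11.26 − 2.9 = 8.36.
d = 10^((m−M)/5 + 1) = 10^2.672 = 469.89 pc.
p = 1/d = 1/469.89 = 0.0021282 arcsec = 2.1282 mas.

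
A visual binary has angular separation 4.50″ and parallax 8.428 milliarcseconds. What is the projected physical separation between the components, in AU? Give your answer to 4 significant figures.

533.9 AU

d = 1/p = 1/0.008428″ = 118.65 pc.
At distance d (pc), an angle of θ arcsec spans θ·d AU: s = 4.50 × 118.65 = 533.93 AU.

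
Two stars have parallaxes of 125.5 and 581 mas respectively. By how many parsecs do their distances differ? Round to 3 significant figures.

d_A = 1/0.1255″ = 7.9681 pc; d_B = 1/0.5810″ = 1.7212 pc.
|d_B − d_A| = |1.7212 − 7.9681| = 6.2469 pc.

6.25 pc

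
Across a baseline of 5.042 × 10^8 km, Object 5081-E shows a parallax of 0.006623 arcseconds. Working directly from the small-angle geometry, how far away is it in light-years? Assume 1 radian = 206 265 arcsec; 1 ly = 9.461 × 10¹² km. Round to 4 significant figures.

θ = 0.006623″ = 0.006623/206265 = 3.2109 × 10^-8 rad.
d = B/θ = (5.042 × 10^8) / (3.2109 × 10^-8) = 1.5703 × 10^16 km = (1.5703 × 10^16) / (9.461 × 10^12) ly = 1659.8 ly.

1660 ly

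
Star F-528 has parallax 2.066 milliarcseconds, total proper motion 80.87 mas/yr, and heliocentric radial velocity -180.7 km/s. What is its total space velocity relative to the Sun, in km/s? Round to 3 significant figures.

259 km/s

d = 1/p = 1/0.002066″ = 484.03 pc.
μ = 80.87 mas/yr = 0.08087 ″/yr.
v_t = 4.740 μ d = 4.740 × 0.08087 × 484.03 = 185.54 km/s.
v = √(v_r² + v_t²) = √((-180.7)² + 185.54²) = √67077.6 = 258.99 km/s.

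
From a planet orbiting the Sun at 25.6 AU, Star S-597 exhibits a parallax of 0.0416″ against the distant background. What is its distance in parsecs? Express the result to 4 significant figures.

615.4 pc

With baseline B (in AU) and parallax p (in arcsec), d = B/p parsecs.
d = 25.6 / 0.0416 = 615.38 pc.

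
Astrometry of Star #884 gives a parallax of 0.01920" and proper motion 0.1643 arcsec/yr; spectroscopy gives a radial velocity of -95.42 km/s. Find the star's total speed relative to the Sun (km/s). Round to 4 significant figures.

103.7 km/s

d = 1/p = 1/0.01920″ = 52.083 pc.
v_t = 4.740 μ d = 4.740 × 0.1643 × 52.083 = 40.561 km/s.
v = √(v_r² + v_t²) = √((-95.42)² + 40.561²) = √10750.2 = 103.68 km/s.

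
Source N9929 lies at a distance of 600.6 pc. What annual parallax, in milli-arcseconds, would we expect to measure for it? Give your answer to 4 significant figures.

1.665 mas

p = 1/d = 1/600.6 = 0.001665 arcsec.
= 0.001665 × 1000 = 1.665 mas.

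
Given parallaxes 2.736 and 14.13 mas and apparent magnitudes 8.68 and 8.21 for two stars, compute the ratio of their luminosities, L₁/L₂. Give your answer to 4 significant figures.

d₁ = 1/p₁ = 1/0.002736″ = 365.5 pc; d₂ = 1/p₂ = 1/0.01413″ = 70.771 pc.
M₁ = m₁ − 5 log₁₀ d₁ + 5 = 8.68 − 12.8144 + 5 = 0.8656.
M₂ = 8.21 − 9.2493 + 5 = 3.9607.
L₁/L₂ = 10^(0.4(M₂ − M₁)) = 10^(0.4 × 3.0951) = 10^1.23804 = 17.3.

L₁/L₂ = 17.30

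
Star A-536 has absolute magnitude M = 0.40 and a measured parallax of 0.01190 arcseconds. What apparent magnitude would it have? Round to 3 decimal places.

d = 1/p = 1/0.01190″ = 84.034 pc.
m − M = 5 log₁₀ d − 5 = 5 log₁₀(84.034) − 5 = 9.6223 − 5 = 4.6223.
m = M + (m − M) = 0.40 + 4.6223 = 5.022.

m = 5.022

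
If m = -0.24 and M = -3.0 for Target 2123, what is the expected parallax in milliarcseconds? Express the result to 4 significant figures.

28.05 mas

m − M = -0.24 − (-3.0) = 2.76.
d = 10^((m−M)/5 + 1) = 10^1.552 = 35.645 pc.
p = 1/d = 1/35.645 = 0.028054 arcsec = 28.054 mas.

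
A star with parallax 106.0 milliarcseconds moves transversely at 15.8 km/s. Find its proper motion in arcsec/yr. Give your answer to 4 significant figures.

0.3533 arcsec/yr

d = 1/p = 1/0.1060″ = 9.434 pc.
μ = v_t / (4.74 d) = 15.8 / (4.74 × 9.434) = 15.8 / 44.717 = 0.35333 ″/yr.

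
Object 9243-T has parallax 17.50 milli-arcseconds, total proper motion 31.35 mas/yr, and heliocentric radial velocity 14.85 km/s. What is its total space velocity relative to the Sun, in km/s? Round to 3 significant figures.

d = 1/p = 1/0.01750″ = 57.143 pc.
μ = 31.35 mas/yr = 0.03135 ″/yr.
v_t = 4.740 μ d = 4.740 × 0.03135 × 57.143 = 8.4914 km/s.
v = √(v_r² + v_t²) = √(14.85² + 8.4914²) = √292.626 = 17.106 km/s.

17.1 km/s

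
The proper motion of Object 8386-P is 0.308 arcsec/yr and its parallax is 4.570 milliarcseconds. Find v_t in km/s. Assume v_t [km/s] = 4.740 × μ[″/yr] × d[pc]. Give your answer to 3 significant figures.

319 km/s

d = 1/p = 1/0.004570″ = 218.82 pc.
v_t = 4.74 × μ × d = 4.74 × 0.308 × 218.82 = 319.46 km/s.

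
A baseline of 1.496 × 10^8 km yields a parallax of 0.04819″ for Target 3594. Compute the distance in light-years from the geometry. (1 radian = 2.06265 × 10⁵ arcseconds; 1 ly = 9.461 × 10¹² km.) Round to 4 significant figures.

67.68 ly

θ = 0.04819″ = 0.04819/206265 = 2.3363 × 10^-7 rad.
d = B/θ = (1.496 × 10^8) / (2.3363 × 10^-7) = 6.4033 × 10^14 km = (6.4033 × 10^14) / (9.461 × 10^12) ly = 67.681 ly.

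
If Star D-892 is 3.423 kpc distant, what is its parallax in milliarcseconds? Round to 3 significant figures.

0.292 mas

d = 3.423 kpc = 3423 pc.
p = 1/d = 1/3423 = 0.00029214 arcsec.
= 0.00029214 × 1000 = 0.29214 mas.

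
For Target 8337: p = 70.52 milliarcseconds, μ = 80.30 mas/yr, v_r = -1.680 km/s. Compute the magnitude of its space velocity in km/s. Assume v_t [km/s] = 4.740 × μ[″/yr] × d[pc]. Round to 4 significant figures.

d = 1/p = 1/0.07052″ = 14.18 pc.
μ = 80.30 mas/yr = 0.08030 ″/yr.
v_t = 4.740 μ d = 4.740 × 0.08030 × 14.18 = 5.3972 km/s.
v = √(v_r² + v_t²) = √((-1.680)² + 5.3972²) = √31.9522 = 5.6526 km/s.

5.653 km/s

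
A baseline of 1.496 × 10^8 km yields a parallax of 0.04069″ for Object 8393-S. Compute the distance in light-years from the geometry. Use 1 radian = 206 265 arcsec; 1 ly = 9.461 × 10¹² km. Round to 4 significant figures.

θ = 0.04069″ = 0.04069/206265 = 1.9727 × 10^-7 rad.
d = B/θ = (1.496 × 10^8) / (1.9727 × 10^-7) = 7.5835 × 10^14 km = (7.5835 × 10^14) / (9.461 × 10^12) ly = 80.155 ly.

80.16 ly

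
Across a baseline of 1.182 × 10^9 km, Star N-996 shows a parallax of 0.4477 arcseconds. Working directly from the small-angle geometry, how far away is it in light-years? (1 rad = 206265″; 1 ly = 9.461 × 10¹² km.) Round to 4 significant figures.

θ = 0.4477″ = 0.4477/206265 = 2.1705 × 10^-6 rad.
d = B/θ = (1.182 × 10^9) / (2.1705 × 10^-6) = 5.4457 × 10^14 km = (5.4457 × 10^14) / (9.461 × 10^12) ly = 57.559 ly.

57.56 ly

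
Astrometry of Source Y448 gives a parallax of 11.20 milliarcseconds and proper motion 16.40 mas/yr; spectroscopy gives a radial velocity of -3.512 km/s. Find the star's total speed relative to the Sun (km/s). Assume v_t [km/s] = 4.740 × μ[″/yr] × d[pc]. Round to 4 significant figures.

d = 1/p = 1/0.01120″ = 89.286 pc.
μ = 16.40 mas/yr = 0.01640 ″/yr.
v_t = 4.740 μ d = 4.740 × 0.01640 × 89.286 = 6.9407 km/s.
v = √(v_r² + v_t²) = √((-3.512)² + 6.9407²) = √60.5075 = 7.7787 km/s.

7.779 km/s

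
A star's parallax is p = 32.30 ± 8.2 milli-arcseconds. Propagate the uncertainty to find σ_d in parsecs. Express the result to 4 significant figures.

7.860 pc

d = 1/p, so σ_d = σ_p / p².
σ_d = 0.00820 / (0.03230)² = 0.00820 / 0.0010433 = 7.8597 pc.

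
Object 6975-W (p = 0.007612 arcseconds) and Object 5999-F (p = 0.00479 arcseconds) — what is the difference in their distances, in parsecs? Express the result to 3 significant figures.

77.4 pc

d_A = 1/0.007612″ = 131.37 pc; d_B = 1/0.004790″ = 208.77 pc.
|d_B − d_A| = |208.77 − 131.37| = 77.4 pc.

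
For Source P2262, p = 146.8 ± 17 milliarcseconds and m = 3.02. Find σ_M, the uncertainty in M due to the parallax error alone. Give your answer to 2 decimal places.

σ_M = 0.25 mag

M = m − 5 log₁₀ d + 5 = m + 5 log₁₀ p + 5, so ∂M/∂p = 5/(p ln 10).
σ_M = (5/ln 10) · (σ_p/p) = 2.1715 × 17/146.8 = 2.1715 × 0.1158 = 0.25146.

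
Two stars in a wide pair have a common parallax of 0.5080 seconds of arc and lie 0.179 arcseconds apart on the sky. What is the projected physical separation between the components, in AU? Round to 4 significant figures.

0.3524 AU

d = 1/p = 1/0.5080″ = 1.9685 pc.
At distance d (pc), an angle of θ arcsec spans θ·d AU: s = 0.179 × 1.9685 = 0.35236 AU.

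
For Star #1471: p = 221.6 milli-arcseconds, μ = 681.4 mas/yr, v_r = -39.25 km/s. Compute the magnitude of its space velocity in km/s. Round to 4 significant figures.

41.87 km/s

d = 1/p = 1/0.2216″ = 4.5126 pc.
μ = 681.4 mas/yr = 0.6814 ″/yr.
v_t = 4.740 μ d = 4.740 × 0.6814 × 4.5126 = 14.575 km/s.
v = √(v_r² + v_t²) = √((-39.25)² + 14.575²) = √1752.99 = 41.869 km/s.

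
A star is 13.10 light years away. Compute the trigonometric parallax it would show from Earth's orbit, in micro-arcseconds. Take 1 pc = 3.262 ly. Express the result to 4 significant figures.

d = 13.10 ly ÷ 3.262 = 4.0159 pc.
p = 1/d = 1/4.0159 = 0.24901 arcsec.
= 0.24901 × 10⁶ = 2.4901 × 10^5 μas.

249000 μas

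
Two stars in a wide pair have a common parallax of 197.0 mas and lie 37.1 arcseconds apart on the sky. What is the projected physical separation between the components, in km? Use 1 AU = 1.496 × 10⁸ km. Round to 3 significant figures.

d = 1/p = 1/0.1970″ = 5.0761 pc.
At distance d (pc), an angle of θ arcsec spans θ·d AU: s = 37.1 × 5.0761 = 188.32 AU.
= 188.32 × 1.496 × 10⁸ km = 2.8173 × 10^10 km.

2.82 × 10^10 km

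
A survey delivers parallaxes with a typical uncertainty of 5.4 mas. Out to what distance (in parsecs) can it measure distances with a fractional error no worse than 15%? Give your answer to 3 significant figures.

27.8 pc

σ_d/d = σ_p/p, so the condition is σ_p/p ≤ 0.15, i.e. p ≥ σ_p/0.15.
p_min = 5.4/0.15 = 36 mas = 0.036 arcsec.
d_max = 1/p_min = 1/0.036 = 27.778 pc.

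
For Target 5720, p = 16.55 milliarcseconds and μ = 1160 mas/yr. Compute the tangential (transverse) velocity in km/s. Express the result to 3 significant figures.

d = 1/p = 1/0.01655″ = 60.423 pc.
μ = 1160 mas/yr = 1.16 ″/yr.
v_t = 4.74 × μ × d = 4.74 × 1.16 × 60.423 = 332.23 km/s.

332 km/s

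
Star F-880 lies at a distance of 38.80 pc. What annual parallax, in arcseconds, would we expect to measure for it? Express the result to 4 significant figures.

0.02577 arcsec

p = 1/d = 1/38.8 = 0.025773 arcsec.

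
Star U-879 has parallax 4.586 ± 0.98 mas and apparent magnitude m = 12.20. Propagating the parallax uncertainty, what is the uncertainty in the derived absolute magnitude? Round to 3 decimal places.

M = m − 5 log₁₀ d + 5 = m + 5 log₁₀ p + 5, so ∂M/∂p = 5/(p ln 10).
σ_M = (5/ln 10) · (σ_p/p) = 2.1715 × 0.98/4.586 = 2.1715 × 0.21369 = 0.46403.

σ_M = 0.464 mag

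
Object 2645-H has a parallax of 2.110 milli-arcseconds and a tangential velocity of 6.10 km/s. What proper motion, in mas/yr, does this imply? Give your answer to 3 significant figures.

d = 1/p = 1/0.002110″ = 473.93 pc.
μ = v_t / (4.74 d) = 6.10 / (4.74 × 473.93) = 6.10 / 2246.4 = 0.0027155 ″/yr = 2.7155 mas/yr.

2.72 mas/yr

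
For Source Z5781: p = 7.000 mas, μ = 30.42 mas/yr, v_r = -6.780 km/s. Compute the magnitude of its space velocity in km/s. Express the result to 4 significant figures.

d = 1/p = 1/0.007000″ = 142.86 pc.
μ = 30.42 mas/yr = 0.03042 ″/yr.
v_t = 4.740 μ d = 4.740 × 0.03042 × 142.86 = 20.599 km/s.
v = √(v_r² + v_t²) = √((-6.780)² + 20.599²) = √470.287 = 21.686 km/s.

21.69 km/s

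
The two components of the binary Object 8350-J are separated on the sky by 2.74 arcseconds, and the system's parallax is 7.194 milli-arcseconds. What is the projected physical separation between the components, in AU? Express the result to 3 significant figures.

d = 1/p = 1/0.007194″ = 139 pc.
At distance d (pc), an angle of θ arcsec spans θ·d AU: s = 2.74 × 139 = 380.86 AU.

381 AU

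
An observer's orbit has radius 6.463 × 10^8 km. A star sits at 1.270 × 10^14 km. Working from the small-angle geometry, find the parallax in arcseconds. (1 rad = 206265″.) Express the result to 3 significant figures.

1.05 arcsec

θ ≈ B/d = (6.463 × 10^8) / (1.270 × 10^14) = 5.0890 × 10^-6 rad.
In arcseconds: 5.0890 × 10^-6 × 206265 = 1.0497″.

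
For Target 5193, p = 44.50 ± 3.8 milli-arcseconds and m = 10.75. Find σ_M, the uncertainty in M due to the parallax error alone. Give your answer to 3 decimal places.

σ_M = 0.185 mag

M = m − 5 log₁₀ d + 5 = m + 5 log₁₀ p + 5, so ∂M/∂p = 5/(p ln 10).
σ_M = (5/ln 10) · (σ_p/p) = 2.1715 × 3.8/44.50 = 2.1715 × 0.085393 = 0.18543.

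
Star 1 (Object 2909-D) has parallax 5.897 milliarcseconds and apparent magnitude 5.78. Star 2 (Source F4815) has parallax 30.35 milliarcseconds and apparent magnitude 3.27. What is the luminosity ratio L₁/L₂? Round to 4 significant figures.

L₁/L₂ = 2.625

d₁ = 1/p₁ = 1/0.005897″ = 169.58 pc; d₂ = 1/p₂ = 1/0.03035″ = 32.949 pc.
M₁ = m₁ − 5 log₁₀ d₁ + 5 = 5.78 − 11.1469 + 5 = -0.3669.
M₂ = 3.27 − 7.5892 + 5 = 0.6808.
L₁/L₂ = 10^(0.4(M₂ − M₁)) = 10^(0.4 × 1.0477) = 10^0.41908 = 2.6247.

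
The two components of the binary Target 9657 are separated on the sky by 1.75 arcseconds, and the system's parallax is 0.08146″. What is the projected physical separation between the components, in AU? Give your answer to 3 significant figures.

21.5 AU

d = 1/p = 1/0.08146″ = 12.276 pc.
At distance d (pc), an angle of θ arcsec spans θ·d AU: s = 1.75 × 12.276 = 21.483 AU.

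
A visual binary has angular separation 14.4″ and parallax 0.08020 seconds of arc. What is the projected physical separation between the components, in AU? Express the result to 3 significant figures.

180 AU

d = 1/p = 1/0.08020″ = 12.469 pc.
At distance d (pc), an angle of θ arcsec spans θ·d AU: s = 14.4 × 12.469 = 179.55 AU.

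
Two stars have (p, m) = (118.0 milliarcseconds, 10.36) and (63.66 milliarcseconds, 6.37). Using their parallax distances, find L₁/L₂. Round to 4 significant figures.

d₁ = 1/p₁ = 1/0.1180″ = 8.4746 pc; d₂ = 1/p₂ = 1/0.06366″ = 15.708 pc.
M₁ = m₁ − 5 log₁₀ d₁ + 5 = 10.36 − 4.6406 + 5 = 10.7194.
M₂ = 6.37 − 5.9806 + 5 = 5.3894.
L₁/L₂ = 10^(0.4(M₂ − M₁)) = 10^(0.4 × (-5.3300)) = 10^(-2.13200) = 0.007379.

L₁/L₂ = 0.007379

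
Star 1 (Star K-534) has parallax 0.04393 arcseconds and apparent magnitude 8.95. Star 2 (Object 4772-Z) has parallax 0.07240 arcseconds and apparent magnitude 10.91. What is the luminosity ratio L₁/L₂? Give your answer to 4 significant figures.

d₁ = 1/p₁ = 1/0.04393″ = 22.763 pc; d₂ = 1/p₂ = 1/0.07240″ = 13.812 pc.
M₁ = m₁ − 5 log₁₀ d₁ + 5 = 8.95 − 6.7861 + 5 = 7.1639.
M₂ = 10.91 − 5.7013 + 5 = 10.2087.
L₁/L₂ = 10^(0.4(M₂ − M₁)) = 10^(0.4 × 3.0448) = 10^1.21792 = 16.517.

L₁/L₂ = 16.52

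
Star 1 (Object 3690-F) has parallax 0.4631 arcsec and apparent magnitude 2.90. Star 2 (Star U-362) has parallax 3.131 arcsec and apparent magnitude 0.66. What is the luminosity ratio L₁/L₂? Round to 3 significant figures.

d₁ = 1/p₁ = 1/0.4631″ = 2.1594 pc; d₂ = 1/p₂ = 1/3.131″ = 0.31939 pc.
M₁ = m₁ − 5 log₁₀ d₁ + 5 = 2.90 − 1.6717 + 5 = 6.2283.
M₂ = 0.66 − (-2.4784) + 5 = 8.1384.
L₁/L₂ = 10^(0.4(M₂ − M₁)) = 10^(0.4 × 1.9101) = 10^0.76404 = 5.8082.

L₁/L₂ = 5.81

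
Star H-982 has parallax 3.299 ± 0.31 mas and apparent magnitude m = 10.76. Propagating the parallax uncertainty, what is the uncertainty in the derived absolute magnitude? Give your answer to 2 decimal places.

σ_M = 0.20 mag

M = m − 5 log₁₀ d + 5 = m + 5 log₁₀ p + 5, so ∂M/∂p = 5/(p ln 10).
σ_M = (5/ln 10) · (σ_p/p) = 2.1715 × 0.31/3.299 = 2.1715 × 0.093968 = 0.20405.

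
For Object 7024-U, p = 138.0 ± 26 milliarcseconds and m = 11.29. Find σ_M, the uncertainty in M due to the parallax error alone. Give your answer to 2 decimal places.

M = m − 5 log₁₀ d + 5 = m + 5 log₁₀ p + 5, so ∂M/∂p = 5/(p ln 10).
σ_M = (5/ln 10) · (σ_p/p) = 2.1715 × 26/138.0 = 2.1715 × 0.18841 = 0.40913.

σ_M = 0.41 mag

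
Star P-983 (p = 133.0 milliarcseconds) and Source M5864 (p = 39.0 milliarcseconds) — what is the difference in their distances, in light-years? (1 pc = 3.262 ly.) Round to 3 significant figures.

d_A = 1/0.1330″ = 7.5188 pc; d_B = 1/0.03900″ = 25.641 pc.
|d_B − d_A| = |25.641 − 7.5188| = 18.122 pc = 18.122 × 3.262 ly = 59.114 ly.

59.1 ly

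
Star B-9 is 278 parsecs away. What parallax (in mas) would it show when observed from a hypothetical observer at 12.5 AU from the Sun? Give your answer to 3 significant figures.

45.0 mas

p (arcsec) = B (AU) / d (pc).
p = 12.5 / 278 = 0.044964 arcsec = 44.964 mas.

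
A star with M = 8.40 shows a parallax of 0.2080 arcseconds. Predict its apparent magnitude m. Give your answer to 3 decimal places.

d = 1/p = 1/0.2080″ = 4.8077 pc.
m − M = 5 log₁₀ d − 5 = 5 log₁₀(4.8077) − 5 = 3.4097 − 5 = -1.5903.
m = M + (m − M) = 8.40 + (-1.5903) = 6.810.

m = 6.810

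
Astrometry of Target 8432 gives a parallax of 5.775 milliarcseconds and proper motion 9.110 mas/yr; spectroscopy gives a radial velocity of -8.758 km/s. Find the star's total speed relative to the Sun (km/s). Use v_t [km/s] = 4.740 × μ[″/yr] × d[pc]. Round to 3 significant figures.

11.5 km/s

d = 1/p = 1/0.005775″ = 173.16 pc.
μ = 9.110 mas/yr = 0.009110 ″/yr.
v_t = 4.740 μ d = 4.740 × 0.009110 × 173.16 = 7.4773 km/s.
v = √(v_r² + v_t²) = √((-8.758)² + 7.4773²) = √132.613 = 11.516 km/s.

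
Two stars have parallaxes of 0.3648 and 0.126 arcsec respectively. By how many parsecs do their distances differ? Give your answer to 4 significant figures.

5.195 pc

d_A = 1/0.3648″ = 2.7412 pc; d_B = 1/0.1260″ = 7.9365 pc.
|d_B − d_A| = |7.9365 − 2.7412| = 5.1953 pc.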